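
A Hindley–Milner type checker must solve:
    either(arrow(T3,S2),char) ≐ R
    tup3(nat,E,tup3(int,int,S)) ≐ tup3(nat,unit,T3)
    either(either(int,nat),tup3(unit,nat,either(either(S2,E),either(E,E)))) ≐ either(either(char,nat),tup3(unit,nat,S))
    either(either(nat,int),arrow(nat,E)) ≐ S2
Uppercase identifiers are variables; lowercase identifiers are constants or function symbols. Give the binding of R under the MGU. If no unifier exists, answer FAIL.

Bind R := either(arrow(T3,S2),char); no other remaining equation mentions R.
Decompose tup3/3: nat ≐ nat,  E ≐ unit,  tup3(int,int,S) ≐ T3.
Delete trivial equation nat ≐ nat.
Bind E := unit; substituting into the 2 remaining equations that mention E gives: either(either(int,nat),tup3(unit,nat,either(either(S2,unit),either(unit,unit)))) ≐ either(either(char,nat),tup3(unit,nat,S)),  either(either(nat,int),arrow(nat,unit)) ≐ S2.
Bind T3 := tup3(int,int,S); no other remaining equation mentions T3. Substituting into the earlier binding gives R := either(arrow(tup3(int,int,S),S2),char).
Decompose either/2: either(int,nat) ≐ either(char,nat),  tup3(unit,nat,either(either(S2,unit),either(unit,unit))) ≐ tup3(unit,nat,S).
Decompose either/2: int ≐ char,  nat ≐ nat.
Clash: constants int and char differ; no unifier exists.

FAIL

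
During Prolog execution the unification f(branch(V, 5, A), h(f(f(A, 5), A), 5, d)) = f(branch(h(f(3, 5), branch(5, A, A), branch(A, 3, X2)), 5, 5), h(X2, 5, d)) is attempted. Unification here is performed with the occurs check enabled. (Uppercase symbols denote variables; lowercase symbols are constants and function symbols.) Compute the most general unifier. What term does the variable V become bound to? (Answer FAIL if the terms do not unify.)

h(f(3, 5), branch(5, 5, 5), branch(5, 3, f(f(5, 5), 5)))

Decompose f/2: branch(V, 5, A) = branch(h(f(3, 5), branch(5, A, A), branch(A, 3, X2)), 5, 5),  h(f(f(A, 5), A), 5, d) = h(X2, 5, d).
Decompose branch/3: V = h(f(3, 5), branch(5, A, A), branch(A, 3, X2)),  5 = 5,  A = 5.
Bind V := h(f(3, 5), branch(5, A, A), branch(A, 3, X2)); no other remaining equation mentions V.
Delete trivial equation 5 = 5.
Bind A := 5; substituting into the remaining equation gives: h(f(f(5, 5), 5), 5, d) = h(X2, 5, d). Substituting into the earlier binding gives V := h(f(3, 5), branch(5, 5, 5), branch(5, 3, X2)).
Decompose h/3: f(f(5, 5), 5) = X2,  5 = 5,  d = d.
Bind X2 := f(f(5, 5), 5); no other remaining equation mentions X2. Substituting into the earlier binding gives V := h(f(3, 5), branch(5, 5, 5), branch(5, 3, f(f(5, 5), 5))).
Delete trivial equation 5 = 5.
Delete trivial equation d = d.
MGU = { V -> h(f(3, 5), branch(5, 5, 5), branch(5, 3, f(f(5, 5), 5))), A -> 5, X2 -> f(f(5, 5), 5) }, so V -> h(f(3, 5), branch(5, 5, 5), branch(5, 3, f(f(5, 5), 5))).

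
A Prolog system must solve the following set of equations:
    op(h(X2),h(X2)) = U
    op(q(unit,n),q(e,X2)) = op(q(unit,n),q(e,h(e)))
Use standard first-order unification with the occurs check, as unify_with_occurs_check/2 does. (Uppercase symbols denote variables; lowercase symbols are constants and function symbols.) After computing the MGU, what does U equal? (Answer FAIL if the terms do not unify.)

op(h(h(e)),h(h(e)))

Bind U := op(h(X2),h(X2)); no other remaining equation mentions U.
Decompose op/2: q(unit,n) = q(unit,n),  q(e,X2) = q(e,h(e)).
Delete trivial equation q(unit,n) = q(unit,n).
Decompose q/2: e = e,  X2 = h(e).
Delete trivial equation e = e.
Bind X2 := h(e). Substituting into the earlier binding gives U := op(h(h(e)),h(h(e))).
MGU = { U ↦ op(h(h(e)),h(h(e))), X2 ↦ h(e) }, so U ↦ op(h(h(e)),h(h(e))).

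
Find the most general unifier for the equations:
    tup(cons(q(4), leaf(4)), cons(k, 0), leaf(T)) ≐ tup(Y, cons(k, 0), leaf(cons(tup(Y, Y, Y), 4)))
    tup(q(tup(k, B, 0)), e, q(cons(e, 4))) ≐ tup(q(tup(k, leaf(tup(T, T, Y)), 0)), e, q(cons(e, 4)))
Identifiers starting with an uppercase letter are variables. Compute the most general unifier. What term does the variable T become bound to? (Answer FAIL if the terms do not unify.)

Decompose tup/3: cons(q(4), leaf(4)) ≐ Y,  cons(k, 0) ≐ cons(k, 0),  leaf(T) ≐ leaf(cons(tup(Y, Y, Y), 4)).
Bind Y := cons(q(4), leaf(4)); substituting into the 2 remaining equations that mention Y gives: leaf(T) ≐ leaf(cons(tup(cons(q(4), leaf(4)), cons(q(4), leaf(4)), cons(q(4), leaf(4))), 4)),  tup(q(tup(k, B, 0)), e, q(cons(e, 4))) ≐ tup(q(tup(k, leaf(tup(T, T, cons(q(4), leaf(4)))), 0)), e, q(cons(e, 4))).
Delete trivial equation cons(k, 0) ≐ cons(k, 0).
Decompose leaf/1: T ≐ cons(tup(cons(q(4), leaf(4)), cons(q(4), leaf(4)), cons(q(4), leaf(4))), 4).
Bind T := cons(tup(cons(q(4), leaf(4)), cons(q(4), leaf(4)), cons(q(4), leaf(4))), 4); substituting into the remaining equation gives: tup(q(tup(k, B, 0)), e, q(cons(e, 4))) ≐ tup(q(tup(k, leaf(tup(cons(tup(cons(q(4), leaf(4)), cons(q(4), leaf(4)), cons(q(4), leaf(4))), 4), cons(tup(cons(q(4), leaf(4)), cons(q(4), leaf(4)), cons(q(4), leaf(4))), 4), cons(q(4), leaf(4)))), 0)), e, q(cons(e, 4))).
Decompose tup/3: q(tup(k, B, 0)) ≐ q(tup(k, leaf(tup(cons(tup(cons(q(4), leaf(4)), cons(q(4), leaf(4)), cons(q(4), leaf(4))), 4), cons(tup(cons(q(4), leaf(4)), cons(q(4), leaf(4)), cons(q(4), leaf(4))), 4), cons(q(4), leaf(4)))), 0)),  e ≐ e,  q(cons(e, 4)) ≐ q(cons(e, 4)).
Decompose q/1: tup(k, B, 0) ≐ tup(k, leaf(tup(cons(tup(cons(q(4), leaf(4)), cons(q(4), leaf(4)), cons(q(4), leaf(4))), 4), cons(tup(cons(q(4), leaf(4)), cons(q(4), leaf(4)), cons(q(4), leaf(4))), 4), cons(q(4), leaf(4)))), 0).
Decompose tup/3: k ≐ k,  B ≐ leaf(tup(cons(tup(cons(q(4), leaf(4)), cons(q(4), leaf(4)), cons(q(4), leaf(4))), 4), cons(tup(cons(q(4), leaf(4)), cons(q(4), leaf(4)), cons(q(4), leaf(4))), 4), cons(q(4), leaf(4)))),  0 ≐ 0.
Delete trivial equation k ≐ k.
Bind B := leaf(tup(cons(tup(cons(q(4), leaf(4)), cons(q(4), leaf(4)), cons(q(4), leaf(4))), 4), cons(tup(cons(q(4), leaf(4)), cons(q(4), leaf(4)), cons(q(4), leaf(4))), 4), cons(q(4), leaf(4)))); no other remaining equation mentions B.
Delete trivial equation 0 ≐ 0.
Delete trivial equation e ≐ e.
Delete trivial equation q(cons(e, 4)) ≐ q(cons(e, 4)).
MGU = { Y := cons(q(4), leaf(4)), T := cons(tup(cons(q(4), leaf(4)), cons(q(4), leaf(4)), cons(q(4), leaf(4))), 4), B := leaf(tup(cons(tup(cons(q(4), leaf(4)), cons(q(4), leaf(4)), cons(q(4), leaf(4))), 4), cons(tup(cons(q(4), leaf(4)), cons(q(4), leaf(4)), cons(q(4), leaf(4))), 4), cons(q(4), leaf(4)))) }, so T := cons(tup(cons(q(4), leaf(4)), cons(q(4), leaf(4)), cons(q(4), leaf(4))), 4).

cons(tup(cons(q(4), leaf(4)), cons(q(4), leaf(4)), cons(q(4), leaf(4))), 4)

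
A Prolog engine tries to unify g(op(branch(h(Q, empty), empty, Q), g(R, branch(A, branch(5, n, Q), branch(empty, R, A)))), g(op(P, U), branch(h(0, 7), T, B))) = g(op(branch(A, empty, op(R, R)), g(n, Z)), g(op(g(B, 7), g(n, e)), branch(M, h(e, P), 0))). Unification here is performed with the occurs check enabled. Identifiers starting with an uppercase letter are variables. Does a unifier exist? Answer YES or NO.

YES

Decompose g/2: op(branch(h(Q, empty), empty, Q), g(R, branch(A, branch(5, n, Q), branch(empty, R, A)))) = op(branch(A, empty, op(R, R)), g(n, Z)),  g(op(P, U), branch(h(0, 7), T, B)) = g(op(g(B, 7), g(n, e)), branch(M, h(e, P), 0)).
Decompose op/2: branch(h(Q, empty), empty, Q) = branch(A, empty, op(R, R)),  g(R, branch(A, branch(5, n, Q), branch(empty, R, A))) = g(n, Z).
Decompose branch/3: h(Q, empty) = A,  empty = empty,  Q = op(R, R).
Bind A := h(Q, empty); substituting into the one remaining equation that mentions A gives: g(R, branch(h(Q, empty), branch(5, n, Q), branch(empty, R, h(Q, empty)))) = g(n, Z).
Delete trivial equation empty = empty.
Bind Q := op(R, R); substituting into the one remaining equation that mentions Q gives: g(R, branch(h(op(R, R), empty), branch(5, n, op(R, R)), branch(empty, R, h(op(R, R), empty)))) = g(n, Z). Substituting into the earlier binding gives A := h(op(R, R), empty).
Decompose g/2: R = n,  branch(h(op(R, R), empty), branch(5, n, op(R, R)), branch(empty, R, h(op(R, R), empty))) = Z.
Bind R := n; substituting into the one remaining equation that mentions R gives: branch(h(op(n, n), empty), branch(5, n, op(n, n)), branch(empty, n, h(op(n, n), empty))) = Z. Substituting into the earlier bindings gives A := h(op(n, n), empty), Q := op(n, n).
Bind Z := branch(h(op(n, n), empty), branch(5, n, op(n, n)), branch(empty, n, h(op(n, n), empty))); no other remaining equation mentions Z.
Decompose g/2: op(P, U) = op(g(B, 7), g(n, e)),  branch(h(0, 7), T, B) = branch(M, h(e, P), 0).
Decompose op/2: P = g(B, 7),  U = g(n, e).
Bind P := g(B, 7); substituting into the one remaining equation that mentions P gives: branch(h(0, 7), T, B) = branch(M, h(e, g(B, 7)), 0).
Bind U := g(n, e); no other remaining equation mentions U.
Decompose branch/3: h(0, 7) = M,  T = h(e, g(B, 7)),  B = 0.
Bind M := h(0, 7); no other remaining equation mentions M.
Bind T := h(e, g(B, 7)); no other remaining equation mentions T.
Bind B := 0. Substituting into the earlier bindings gives P := g(0, 7), T := h(e, g(0, 7)).
No equations remain and no clash or occurs-check failure arose, so a unifier exists.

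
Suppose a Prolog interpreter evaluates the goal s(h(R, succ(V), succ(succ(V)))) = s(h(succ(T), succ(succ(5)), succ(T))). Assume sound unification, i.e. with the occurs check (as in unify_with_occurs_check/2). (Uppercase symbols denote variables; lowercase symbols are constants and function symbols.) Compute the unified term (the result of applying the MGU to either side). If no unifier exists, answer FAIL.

s(h(succ(succ(succ(5))), succ(succ(5)), succ(succ(succ(5)))))

Decompose s/1: h(R, succ(V), succ(succ(V))) = h(succ(T), succ(succ(5)), succ(T)).
Decompose h/3: R = succ(T),  succ(V) = succ(succ(5)),  succ(succ(V)) = succ(T).
Bind R := succ(T); no other remaining equation mentions R.
Decompose succ/1: V = succ(5).
Bind V := succ(5); substituting into the remaining equation gives: succ(succ(succ(5))) = succ(T).
Decompose succ/1: succ(succ(5)) = T.
Bind T := succ(succ(5)). Substituting into the earlier binding gives R := succ(succ(succ(5))).
Applying the MGU to either side gives s(h(succ(succ(succ(5))), succ(succ(5)), succ(succ(succ(5))))).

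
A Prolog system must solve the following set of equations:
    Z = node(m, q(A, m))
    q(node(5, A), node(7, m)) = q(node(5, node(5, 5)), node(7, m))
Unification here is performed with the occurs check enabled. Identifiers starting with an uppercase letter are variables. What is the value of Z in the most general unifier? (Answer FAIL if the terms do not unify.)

Bind Z := node(m, q(A, m)); no other remaining equation mentions Z.
Decompose q/2: node(5, A) = node(5, node(5, 5)),  node(7, m) = node(7, m).
Decompose node/2: 5 = 5,  A = node(5, 5).
Delete trivial equation 5 = 5.
Bind A := node(5, 5); no other remaining equation mentions A. Substituting into the earlier binding gives Z := node(m, q(node(5, 5), m)).
Delete trivial equation node(7, m) = node(7, m).
MGU = { Z = node(m, q(node(5, 5), m)), A = node(5, 5) }, so Z = node(m, q(node(5, 5), m)).

node(m, q(node(5, 5), m))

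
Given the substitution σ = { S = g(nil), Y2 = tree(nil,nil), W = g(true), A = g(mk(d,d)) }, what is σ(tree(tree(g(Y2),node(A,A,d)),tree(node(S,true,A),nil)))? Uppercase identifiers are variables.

tree(tree(g(tree(nil,nil)),node(g(mk(d,d)),g(mk(d,d)),d)),tree(node(g(nil),true,g(mk(d,d))),nil))

Replace each occurrence of S with g(nil).
Replace each occurrence of Y2 with tree(nil,nil).
Replace each occurrence of A with g(mk(d,d)).
Result: tree(tree(g(tree(nil,nil)),node(g(mk(d,d)),g(mk(d,d)),d)),tree(node(g(nil),true,g(mk(d,d))),nil)).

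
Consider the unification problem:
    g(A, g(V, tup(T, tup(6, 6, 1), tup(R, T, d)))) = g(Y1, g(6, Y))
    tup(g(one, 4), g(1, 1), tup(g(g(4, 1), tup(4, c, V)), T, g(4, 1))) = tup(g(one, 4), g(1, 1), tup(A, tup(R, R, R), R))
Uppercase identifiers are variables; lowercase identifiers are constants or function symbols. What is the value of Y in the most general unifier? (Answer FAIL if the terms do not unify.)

tup(tup(g(4, 1), g(4, 1), g(4, 1)), tup(6, 6, 1), tup(g(4, 1), tup(g(4, 1), g(4, 1), g(4, 1)), d))

Decompose g/2: A = Y1,  g(V, tup(T, tup(6, 6, 1), tup(R, T, d))) = g(6, Y).
Bind A := Y1; substituting into the one remaining equation that mentions A gives: tup(g(one, 4), g(1, 1), tup(g(g(4, 1), tup(4, c, V)), T, g(4, 1))) = tup(g(one, 4), g(1, 1), tup(Y1, tup(R, R, R), R)).
Decompose g/2: V = 6,  tup(T, tup(6, 6, 1), tup(R, T, d)) = Y.
Bind V := 6; substituting into the one remaining equation that mentions V gives: tup(g(one, 4), g(1, 1), tup(g(g(4, 1), tup(4, c, 6)), T, g(4, 1))) = tup(g(one, 4), g(1, 1), tup(Y1, tup(R, R, R), R)).
Bind Y := tup(T, tup(6, 6, 1), tup(R, T, d)); no other remaining equation mentions Y.
Decompose tup/3: g(one, 4) = g(one, 4),  g(1, 1) = g(1, 1),  tup(g(g(4, 1), tup(4, c, 6)), T, g(4, 1)) = tup(Y1, tup(R, R, R), R).
Delete trivial equation g(one, 4) = g(one, 4).
Delete trivial equation g(1, 1) = g(1, 1).
Decompose tup/3: g(g(4, 1), tup(4, c, 6)) = Y1,  T = tup(R, R, R),  g(4, 1) = R.
Bind Y1 := g(g(4, 1), tup(4, c, 6)); no other remaining equation mentions Y1. Substituting into the earlier binding gives A := g(g(4, 1), tup(4, c, 6)).
Bind T := tup(R, R, R); no other remaining equation mentions T. Substituting into the earlier binding gives Y := tup(tup(R, R, R), tup(6, 6, 1), tup(R, tup(R, R, R), d)).
Bind R := g(4, 1). Substituting into the earlier bindings gives Y := tup(tup(g(4, 1), g(4, 1), g(4, 1)), tup(6, 6, 1), tup(g(4, 1), tup(g(4, 1), g(4, 1), g(4, 1)), d)), T := tup(g(4, 1), g(4, 1), g(4, 1)).
MGU = { A -> g(g(4, 1), tup(4, c, 6)), V -> 6, Y -> tup(tup(g(4, 1), g(4, 1), g(4, 1)), tup(6, 6, 1), tup(g(4, 1), tup(g(4, 1), g(4, 1), g(4, 1)), d)), Y1 -> g(g(4, 1), tup(4, c, 6)), T -> tup(g(4, 1), g(4, 1), g(4, 1)), R -> g(4, 1) }, so Y -> tup(tup(g(4, 1), g(4, 1), g(4, 1)), tup(6, 6, 1), tup(g(4, 1), tup(g(4, 1), g(4, 1), g(4, 1)), d)).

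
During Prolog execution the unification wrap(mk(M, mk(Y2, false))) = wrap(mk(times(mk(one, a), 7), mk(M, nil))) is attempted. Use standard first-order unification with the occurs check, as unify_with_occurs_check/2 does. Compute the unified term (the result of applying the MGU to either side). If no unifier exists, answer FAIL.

FAIL

Decompose wrap/1: mk(M, mk(Y2, false)) = mk(times(mk(one, a), 7), mk(M, nil)).
Decompose mk/2: M = times(mk(one, a), 7),  mk(Y2, false) = mk(M, nil).
Bind M := times(mk(one, a), 7); substituting into the remaining equation gives: mk(Y2, false) = mk(times(mk(one, a), 7), nil).
Decompose mk/2: Y2 = times(mk(one, a), 7),  false = nil.
Bind Y2 := times(mk(one, a), 7); no other remaining equation mentions Y2.
Clash: constants false and nil differ; no unifier exists.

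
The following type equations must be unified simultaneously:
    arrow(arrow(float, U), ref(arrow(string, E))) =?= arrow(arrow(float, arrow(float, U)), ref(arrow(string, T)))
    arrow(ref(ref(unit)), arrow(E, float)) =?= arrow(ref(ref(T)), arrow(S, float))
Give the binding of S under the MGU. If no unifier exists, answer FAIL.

FAIL

Decompose arrow/2: arrow(float, U) =?= arrow(float, arrow(float, U)),  ref(arrow(string, E)) =?= ref(arrow(string, T)).
Decompose arrow/2: float =?= float,  U =?= arrow(float, U).
Delete trivial equation float =?= float.
Occurs check fails: U occurs in arrow(float, U); the equation U =?= arrow(float, U) has no finite solution.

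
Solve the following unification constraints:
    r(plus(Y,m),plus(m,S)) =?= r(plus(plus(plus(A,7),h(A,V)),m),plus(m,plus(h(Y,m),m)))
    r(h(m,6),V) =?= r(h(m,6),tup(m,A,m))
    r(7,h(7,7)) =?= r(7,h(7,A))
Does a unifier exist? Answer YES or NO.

Decompose r/2: plus(Y,m) =?= plus(plus(plus(A,7),h(A,V)),m),  plus(m,S) =?= plus(m,plus(h(Y,m),m)).
Decompose plus/2: Y =?= plus(plus(A,7),h(A,V)),  m =?= m.
Bind Y := plus(plus(A,7),h(A,V)); substituting into the one remaining equation that mentions Y gives: plus(m,S) =?= plus(m,plus(h(plus(plus(A,7),h(A,V)),m),m)).
Delete trivial equation m =?= m.
Decompose plus/2: m =?= m,  S =?= plus(h(plus(plus(A,7),h(A,V)),m),m).
Delete trivial equation m =?= m.
Bind S := plus(h(plus(plus(A,7),h(A,V)),m),m); no other remaining equation mentions S.
Decompose r/2: h(m,6) =?= h(m,6),  V =?= tup(m,A,m).
Delete trivial equation h(m,6) =?= h(m,6).
Bind V := tup(m,A,m); no other remaining equation mentions V. Substituting into the earlier bindings gives Y := plus(plus(A,7),h(A,tup(m,A,m))), S := plus(h(plus(plus(A,7),h(A,tup(m,A,m))),m),m).
Decompose r/2: 7 =?= 7,  h(7,7) =?= h(7,A).
Delete trivial equation 7 =?= 7.
Decompose h/2: 7 =?= 7,  7 =?= A.
Delete trivial equation 7 =?= 7.
Bind A := 7. Substituting into the earlier bindings gives Y := plus(plus(7,7),h(7,tup(m,7,m))), S := plus(h(plus(plus(7,7),h(7,tup(m,7,m))),m),m), V := tup(m,7,m).
No equations remain and no clash or occurs-check failure arose, so a unifier exists.

YES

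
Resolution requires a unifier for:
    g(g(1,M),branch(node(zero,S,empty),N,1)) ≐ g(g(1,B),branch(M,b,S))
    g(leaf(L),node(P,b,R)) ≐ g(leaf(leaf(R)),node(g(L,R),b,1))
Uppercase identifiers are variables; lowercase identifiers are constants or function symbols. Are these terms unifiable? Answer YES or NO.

Decompose g/2: g(1,M) ≐ g(1,B),  branch(node(zero,S,empty),N,1) ≐ branch(M,b,S).
Decompose g/2: 1 ≐ 1,  M ≐ B.
Delete trivial equation 1 ≐ 1.
Bind M := B; substituting into the one remaining equation that mentions M gives: branch(node(zero,S,empty),N,1) ≐ branch(B,b,S).
Decompose branch/3: node(zero,S,empty) ≐ B,  N ≐ b,  1 ≐ S.
Bind B := node(zero,S,empty); no other remaining equation mentions B. Substituting into the earlier binding gives M := node(zero,S,empty).
Bind N := b; no other remaining equation mentions N.
Bind S := 1; no other remaining equation mentions S. Substituting into the earlier bindings gives M := node(zero,1,empty), B := node(zero,1,empty).
Decompose g/2: leaf(L) ≐ leaf(leaf(R)),  node(P,b,R) ≐ node(g(L,R),b,1).
Decompose leaf/1: L ≐ leaf(R).
Bind L := leaf(R); substituting into the remaining equation gives: node(P,b,R) ≐ node(g(leaf(R),R),b,1).
Decompose node/3: P ≐ g(leaf(R),R),  b ≐ b,  R ≐ 1.
Bind P := g(leaf(R),R); no other remaining equation mentions P.
Delete trivial equation b ≐ b.
Bind R := 1. Substituting into the earlier bindings gives L := leaf(1), P := g(leaf(1),1).
No equations remain and no clash or occurs-check failure arose, so a unifier exists.

YES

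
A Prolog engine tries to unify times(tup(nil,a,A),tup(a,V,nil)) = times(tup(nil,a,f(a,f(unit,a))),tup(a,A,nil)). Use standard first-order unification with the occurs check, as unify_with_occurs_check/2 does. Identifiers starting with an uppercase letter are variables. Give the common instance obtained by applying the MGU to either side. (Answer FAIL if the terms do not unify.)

Decompose times/2: tup(nil,a,A) = tup(nil,a,f(a,f(unit,a))),  tup(a,V,nil) = tup(a,A,nil).
Decompose tup/3: nil = nil,  a = a,  A = f(a,f(unit,a)).
Delete trivial equation nil = nil.
Delete trivial equation a = a.
Bind A := f(a,f(unit,a)); substituting into the remaining equation gives: tup(a,V,nil) = tup(a,f(a,f(unit,a)),nil).
Decompose tup/3: a = a,  V = f(a,f(unit,a)),  nil = nil.
Delete trivial equation a = a.
Bind V := f(a,f(unit,a)); no other remaining equation mentions V.
Delete trivial equation nil = nil.
Applying the MGU to either side gives times(tup(nil,a,f(a,f(unit,a))),tup(a,f(a,f(unit,a)),nil)).

times(tup(nil,a,f(a,f(unit,a))),tup(a,f(a,f(unit,a)),nil))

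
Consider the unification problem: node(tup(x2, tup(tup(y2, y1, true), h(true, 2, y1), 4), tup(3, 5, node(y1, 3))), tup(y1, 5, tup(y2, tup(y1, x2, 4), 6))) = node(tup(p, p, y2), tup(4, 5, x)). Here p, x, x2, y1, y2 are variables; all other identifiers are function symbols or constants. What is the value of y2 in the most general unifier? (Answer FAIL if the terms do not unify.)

tup(3, 5, node(4, 3))

Decompose node/2: tup(x2, tup(tup(y2, y1, true), h(true, 2, y1), 4), tup(3, 5, node(y1, 3))) = tup(p, p, y2),  tup(y1, 5, tup(y2, tup(y1, x2, 4), 6)) = tup(4, 5, x).
Decompose tup/3: x2 = p,  tup(tup(y2, y1, true), h(true, 2, y1), 4) = p,  tup(3, 5, node(y1, 3)) = y2.
Bind x2 := p; substituting into the one remaining equation that mentions x2 gives: tup(y1, 5, tup(y2, tup(y1, p, 4), 6)) = tup(4, 5, x).
Bind p := tup(tup(y2, y1, true), h(true, 2, y1), 4); substituting into the one remaining equation that mentions p gives: tup(y1, 5, tup(y2, tup(y1, tup(tup(y2, y1, true), h(true, 2, y1), 4), 4), 6)) = tup(4, 5, x). Substituting into the earlier binding gives x2 := tup(tup(y2, y1, true), h(true, 2, y1), 4).
Bind y2 := tup(3, 5, node(y1, 3)); substituting into the remaining equation gives: tup(y1, 5, tup(tup(3, 5, node(y1, 3)), tup(y1, tup(tup(tup(3, 5, node(y1, 3)), y1, true), h(true, 2, y1), 4), 4), 6)) = tup(4, 5, x). Substituting into the earlier bindings gives x2 := tup(tup(tup(3, 5, node(y1, 3)), y1, true), h(true, 2, y1), 4), p := tup(tup(tup(3, 5, node(y1, 3)), y1, true), h(true, 2, y1), 4).
Decompose tup/3: y1 = 4,  5 = 5,  tup(tup(3, 5, node(y1, 3)), tup(y1, tup(tup(tup(3, 5, node(y1, 3)), y1, true), h(true, 2, y1), 4), 4), 6) = x.
Bind y1 := 4; substituting into the one remaining equation that mentions y1 gives: tup(tup(3, 5, node(4, 3)), tup(4, tup(tup(tup(3, 5, node(4, 3)), 4, true), h(true, 2, 4), 4), 4), 6) = x. Substituting into the earlier bindings gives x2 := tup(tup(tup(3, 5, node(4, 3)), 4, true), h(true, 2, 4), 4), p := tup(tup(tup(3, 5, node(4, 3)), 4, true), h(true, 2, 4), 4), y2 := tup(3, 5, node(4, 3)).
Delete trivial equation 5 = 5.
Bind x := tup(tup(3, 5, node(4, 3)), tup(4, tup(tup(tup(3, 5, node(4, 3)), 4, true), h(true, 2, 4), 4), 4), 6).
MGU = { x2 ↦ tup(tup(tup(3, 5, node(4, 3)), 4, true), h(true, 2, 4), 4), p ↦ tup(tup(tup(3, 5, node(4, 3)), 4, true), h(true, 2, 4), 4), y2 ↦ tup(3, 5, node(4, 3)), y1 ↦ 4, x ↦ tup(tup(3, 5, node(4, 3)), tup(4, tup(tup(tup(3, 5, node(4, 3)), 4, true), h(true, 2, 4), 4), 4), 6) }, so y2 ↦ tup(3, 5, node(4, 3)).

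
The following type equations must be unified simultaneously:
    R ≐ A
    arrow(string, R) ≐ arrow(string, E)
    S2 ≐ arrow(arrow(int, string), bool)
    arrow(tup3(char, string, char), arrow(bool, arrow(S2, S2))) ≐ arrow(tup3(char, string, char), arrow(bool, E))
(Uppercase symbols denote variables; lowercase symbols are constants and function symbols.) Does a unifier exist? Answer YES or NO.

YES

Bind R := A; substituting into the one remaining equation that mentions R gives: arrow(string, A) ≐ arrow(string, E).
Decompose arrow/2: string ≐ string,  A ≐ E.
Delete trivial equation string ≐ string.
Bind A := E; no other remaining equation mentions A. Substituting into the earlier binding gives R := E.
Bind S2 := arrow(arrow(int, string), bool); substituting into the remaining equation gives: arrow(tup3(char, string, char), arrow(bool, arrow(arrow(arrow(int, string), bool), arrow(arrow(int, string), bool)))) ≐ arrow(tup3(char, string, char), arrow(bool, E)).
Decompose arrow/2: tup3(char, string, char) ≐ tup3(char, string, char),  arrow(bool, arrow(arrow(arrow(int, string), bool), arrow(arrow(int, string), bool))) ≐ arrow(bool, E).
Delete trivial equation tup3(char, string, char) ≐ tup3(char, string, char).
Decompose arrow/2: bool ≐ bool,  arrow(arrow(arrow(int, string), bool), arrow(arrow(int, string), bool)) ≐ E.
Delete trivial equation bool ≐ bool.
Bind E := arrow(arrow(arrow(int, string), bool), arrow(arrow(int, string), bool)). Substituting into the earlier bindings gives R := arrow(arrow(arrow(int, string), bool), arrow(arrow(int, string), bool)), A := arrow(arrow(arrow(int, string), bool), arrow(arrow(int, string), bool)).
No equations remain and no clash or occurs-check failure arose, so a unifier exists.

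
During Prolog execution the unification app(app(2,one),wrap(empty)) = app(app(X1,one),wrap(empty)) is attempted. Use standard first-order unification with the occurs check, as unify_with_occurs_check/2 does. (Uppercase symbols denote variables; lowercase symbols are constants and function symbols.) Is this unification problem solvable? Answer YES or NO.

YES

Decompose app/2: app(2,one) = app(X1,one),  wrap(empty) = wrap(empty).
Decompose app/2: 2 = X1,  one = one.
Bind X1 := 2; no other remaining equation mentions X1.
Delete trivial equation one = one.
Delete trivial equation wrap(empty) = wrap(empty).
No equations remain and no clash or occurs-check failure arose, so a unifier exists.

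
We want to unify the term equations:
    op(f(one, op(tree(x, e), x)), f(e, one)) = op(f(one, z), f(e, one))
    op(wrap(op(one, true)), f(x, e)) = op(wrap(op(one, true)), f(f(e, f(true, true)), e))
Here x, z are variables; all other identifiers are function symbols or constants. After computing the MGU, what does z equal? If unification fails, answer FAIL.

Decompose op/2: f(one, op(tree(x, e), x)) = f(one, z),  f(e, one) = f(e, one).
Decompose f/2: one = one,  op(tree(x, e), x) = z.
Delete trivial equation one = one.
Bind z := op(tree(x, e), x); no other remaining equation mentions z.
Delete trivial equation f(e, one) = f(e, one).
Decompose op/2: wrap(op(one, true)) = wrap(op(one, true)),  f(x, e) = f(f(e, f(true, true)), e).
Delete trivial equation wrap(op(one, true)) = wrap(op(one, true)).
Decompose f/2: x = f(e, f(true, true)),  e = e.
Bind x := f(e, f(true, true)); no other remaining equation mentions x. Substituting into the earlier binding gives z := op(tree(f(e, f(true, true)), e), f(e, f(true, true))).
Delete trivial equation e = e.
MGU = { z ↦ op(tree(f(e, f(true, true)), e), f(e, f(true, true))), x ↦ f(e, f(true, true)) }, so z ↦ op(tree(f(e, f(true, true)), e), f(e, f(true, true))).

op(tree(f(e, f(true, true)), e), f(e, f(true, true)))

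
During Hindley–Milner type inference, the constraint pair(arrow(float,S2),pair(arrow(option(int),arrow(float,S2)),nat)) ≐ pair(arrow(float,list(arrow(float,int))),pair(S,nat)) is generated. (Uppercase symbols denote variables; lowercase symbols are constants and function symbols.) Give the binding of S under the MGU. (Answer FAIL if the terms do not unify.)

Decompose pair/2: arrow(float,S2) ≐ arrow(float,list(arrow(float,int))),  pair(arrow(option(int),arrow(float,S2)),nat) ≐ pair(S,nat).
Decompose arrow/2: float ≐ float,  S2 ≐ list(arrow(float,int)).
Delete trivial equation float ≐ float.
Bind S2 := list(arrow(float,int)); substituting into the remaining equation gives: pair(arrow(option(int),arrow(float,list(arrow(float,int)))),nat) ≐ pair(S,nat).
Decompose pair/2: arrow(option(int),arrow(float,list(arrow(float,int)))) ≐ S,  nat ≐ nat.
Bind S := arrow(option(int),arrow(float,list(arrow(float,int)))); no other remaining equation mentions S.
Delete trivial equation nat ≐ nat.
MGU = { S2 := list(arrow(float,int)), S := arrow(option(int),arrow(float,list(arrow(float,int)))) }, so S := arrow(option(int),arrow(float,list(arrow(float,int)))).

arrow(option(int),arrow(float,list(arrow(float,int))))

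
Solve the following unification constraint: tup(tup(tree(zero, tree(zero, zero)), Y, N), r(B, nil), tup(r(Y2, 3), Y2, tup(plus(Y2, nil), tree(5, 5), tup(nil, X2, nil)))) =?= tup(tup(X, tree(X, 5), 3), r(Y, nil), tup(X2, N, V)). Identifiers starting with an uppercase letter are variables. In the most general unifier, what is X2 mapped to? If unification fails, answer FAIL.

Decompose tup/3: tup(tree(zero, tree(zero, zero)), Y, N) =?= tup(X, tree(X, 5), 3),  r(B, nil) =?= r(Y, nil),  tup(r(Y2, 3), Y2, tup(plus(Y2, nil), tree(5, 5), tup(nil, X2, nil))) =?= tup(X2, N, V).
Decompose tup/3: tree(zero, tree(zero, zero)) =?= X,  Y =?= tree(X, 5),  N =?= 3.
Bind X := tree(zero, tree(zero, zero)); substituting into the one remaining equation that mentions X gives: Y =?= tree(tree(zero, tree(zero, zero)), 5).
Bind Y := tree(tree(zero, tree(zero, zero)), 5); substituting into the one remaining equation that mentions Y gives: r(B, nil) =?= r(tree(tree(zero, tree(zero, zero)), 5), nil).
Bind N := 3; substituting into the one remaining equation that mentions N gives: tup(r(Y2, 3), Y2, tup(plus(Y2, nil), tree(5, 5), tup(nil, X2, nil))) =?= tup(X2, 3, V).
Decompose r/2: B =?= tree(tree(zero, tree(zero, zero)), 5),  nil =?= nil.
Bind B := tree(tree(zero, tree(zero, zero)), 5); no other remaining equation mentions B.
Delete trivial equation nil =?= nil.
Decompose tup/3: r(Y2, 3) =?= X2,  Y2 =?= 3,  tup(plus(Y2, nil), tree(5, 5), tup(nil, X2, nil)) =?= V.
Bind X2 := r(Y2, 3); substituting into the one remaining equation that mentions X2 gives: tup(plus(Y2, nil), tree(5, 5), tup(nil, r(Y2, 3), nil)) =?= V.
Bind Y2 := 3; substituting into the remaining equation gives: tup(plus(3, nil), tree(5, 5), tup(nil, r(3, 3), nil)) =?= V. Substituting into the earlier binding gives X2 := r(3, 3).
Bind V := tup(plus(3, nil), tree(5, 5), tup(nil, r(3, 3), nil)).
MGU = { X := tree(zero, tree(zero, zero)), Y := tree(tree(zero, tree(zero, zero)), 5), N := 3, B := tree(tree(zero, tree(zero, zero)), 5), X2 := r(3, 3), Y2 := 3, V := tup(plus(3, nil), tree(5, 5), tup(nil, r(3, 3), nil)) }, so X2 := r(3, 3).

r(3, 3)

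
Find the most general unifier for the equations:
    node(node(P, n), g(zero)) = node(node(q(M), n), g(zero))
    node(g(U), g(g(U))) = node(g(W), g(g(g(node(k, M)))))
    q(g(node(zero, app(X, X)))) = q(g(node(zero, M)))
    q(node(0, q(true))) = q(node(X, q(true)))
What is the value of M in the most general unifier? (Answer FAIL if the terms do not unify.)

Decompose node/2: node(P, n) = node(q(M), n),  g(zero) = g(zero).
Decompose node/2: P = q(M),  n = n.
Bind P := q(M); no other remaining equation mentions P.
Delete trivial equation n = n.
Delete trivial equation g(zero) = g(zero).
Decompose node/2: g(U) = g(W),  g(g(U)) = g(g(g(node(k, M)))).
Decompose g/1: U = W.
Bind U := W; substituting into the one remaining equation that mentions U gives: g(g(W)) = g(g(g(node(k, M)))).
Decompose g/1: g(W) = g(g(node(k, M))).
Decompose g/1: W = g(node(k, M)).
Bind W := g(node(k, M)); no other remaining equation mentions W. Substituting into the earlier binding gives U := g(node(k, M)).
Decompose q/1: g(node(zero, app(X, X))) = g(node(zero, M)).
Decompose g/1: node(zero, app(X, X)) = node(zero, M).
Decompose node/2: zero = zero,  app(X, X) = M.
Delete trivial equation zero = zero.
Bind M := app(X, X); no other remaining equation mentions M. Substituting into the earlier bindings gives P := q(app(X, X)), U := g(node(k, app(X, X))), W := g(node(k, app(X, X))).
Decompose q/1: node(0, q(true)) = node(X, q(true)).
Decompose node/2: 0 = X,  q(true) = q(true).
Bind X := 0; no other remaining equation mentions X. Substituting into the earlier bindings gives P := q(app(0, 0)), U := g(node(k, app(0, 0))), W := g(node(k, app(0, 0))), M := app(0, 0).
Delete trivial equation q(true) = q(true).
MGU = { P := q(app(0, 0)), U := g(node(k, app(0, 0))), W := g(node(k, app(0, 0))), M := app(0, 0), X := 0 }, so M := app(0, 0).

app(0, 0)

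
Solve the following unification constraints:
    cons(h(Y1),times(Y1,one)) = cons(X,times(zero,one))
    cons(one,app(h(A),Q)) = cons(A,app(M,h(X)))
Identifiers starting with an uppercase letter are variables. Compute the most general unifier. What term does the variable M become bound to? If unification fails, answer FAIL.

Decompose cons/2: h(Y1) = X,  times(Y1,one) = times(zero,one).
Bind X := h(Y1); substituting into the one remaining equation that mentions X gives: cons(one,app(h(A),Q)) = cons(A,app(M,h(h(Y1)))).
Decompose times/2: Y1 = zero,  one = one.
Bind Y1 := zero; substituting into the one remaining equation that mentions Y1 gives: cons(one,app(h(A),Q)) = cons(A,app(M,h(h(zero)))). Substituting into the earlier binding gives X := h(zero).
Delete trivial equation one = one.
Decompose cons/2: one = A,  app(h(A),Q) = app(M,h(h(zero))).
Bind A := one; substituting into the remaining equation gives: app(h(one),Q) = app(M,h(h(zero))).
Decompose app/2: h(one) = M,  Q = h(h(zero)).
Bind M := h(one); no other remaining equation mentions M.
Bind Q := h(h(zero)).
MGU = { X -> h(zero), Y1 -> zero, A -> one, M -> h(one), Q -> h(h(zero)) }, so M -> h(one).

h(one)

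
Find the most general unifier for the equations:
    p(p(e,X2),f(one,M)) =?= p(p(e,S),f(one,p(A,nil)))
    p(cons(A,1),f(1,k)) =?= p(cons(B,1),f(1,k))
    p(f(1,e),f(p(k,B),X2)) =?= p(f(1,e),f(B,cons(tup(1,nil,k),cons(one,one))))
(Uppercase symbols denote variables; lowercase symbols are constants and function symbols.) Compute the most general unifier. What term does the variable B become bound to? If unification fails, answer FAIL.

Decompose p/2: p(e,X2) =?= p(e,S),  f(one,M) =?= f(one,p(A,nil)).
Decompose p/2: e =?= e,  X2 =?= S.
Delete trivial equation e =?= e.
Bind X2 := S; substituting into the one remaining equation that mentions X2 gives: p(f(1,e),f(p(k,B),S)) =?= p(f(1,e),f(B,cons(tup(1,nil,k),cons(one,one)))).
Decompose f/2: one =?= one,  M =?= p(A,nil).
Delete trivial equation one =?= one.
Bind M := p(A,nil); no other remaining equation mentions M.
Decompose p/2: cons(A,1) =?= cons(B,1),  f(1,k) =?= f(1,k).
Decompose cons/2: A =?= B,  1 =?= 1.
Bind A := B; no other remaining equation mentions A. Substituting into the earlier binding gives M := p(B,nil).
Delete trivial equation 1 =?= 1.
Delete trivial equation f(1,k) =?= f(1,k).
Decompose p/2: f(1,e) =?= f(1,e),  f(p(k,B),S) =?= f(B,cons(tup(1,nil,k),cons(one,one))).
Delete trivial equation f(1,e) =?= f(1,e).
Decompose f/2: p(k,B) =?= B,  S =?= cons(tup(1,nil,k),cons(one,one)).
Occurs check fails: B occurs in p(k,B); the equation B =?= p(k,B) has no finite solution.

FAIL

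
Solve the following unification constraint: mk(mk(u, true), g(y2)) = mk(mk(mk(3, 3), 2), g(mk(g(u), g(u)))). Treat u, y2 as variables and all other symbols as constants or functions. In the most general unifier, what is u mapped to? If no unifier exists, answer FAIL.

FAIL

Decompose mk/2: mk(u, true) = mk(mk(3, 3), 2),  g(y2) = g(mk(g(u), g(u))).
Decompose mk/2: u = mk(3, 3),  true = 2.
Bind u := mk(3, 3); substituting into the one remaining equation that mentions u gives: g(y2) = g(mk(g(mk(3, 3)), g(mk(3, 3)))).
Clash: constants true and 2 differ; no unifier exists.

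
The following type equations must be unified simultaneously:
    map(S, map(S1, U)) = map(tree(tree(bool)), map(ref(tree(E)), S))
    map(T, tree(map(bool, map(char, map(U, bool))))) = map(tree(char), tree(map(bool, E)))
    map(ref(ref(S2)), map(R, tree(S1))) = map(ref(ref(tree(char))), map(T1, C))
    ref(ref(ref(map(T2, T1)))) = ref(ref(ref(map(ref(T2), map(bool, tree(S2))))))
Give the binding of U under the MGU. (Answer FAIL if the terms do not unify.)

FAIL

Decompose map/2: S = tree(tree(bool)),  map(S1, U) = map(ref(tree(E)), S).
Bind S := tree(tree(bool)); substituting into the one remaining equation that mentions S gives: map(S1, U) = map(ref(tree(E)), tree(tree(bool))).
Decompose map/2: S1 = ref(tree(E)),  U = tree(tree(bool)).
Bind S1 := ref(tree(E)); substituting into the one remaining equation that mentions S1 gives: map(ref(ref(S2)), map(R, tree(ref(tree(E))))) = map(ref(ref(tree(char))), map(T1, C)).
Bind U := tree(tree(bool)); substituting into the one remaining equation that mentions U gives: map(T, tree(map(bool, map(char, map(tree(tree(bool)), bool))))) = map(tree(char), tree(map(bool, E))).
Decompose map/2: T = tree(char),  tree(map(bool, map(char, map(tree(tree(bool)), bool)))) = tree(map(bool, E)).
Bind T := tree(char); no other remaining equation mentions T.
Decompose tree/1: map(bool, map(char, map(tree(tree(bool)), bool))) = map(bool, E).
Decompose map/2: bool = bool,  map(char, map(tree(tree(bool)), bool)) = E.
Delete trivial equation bool = bool.
Bind E := map(char, map(tree(tree(bool)), bool)); substituting into the one remaining equation that mentions E gives: map(ref(ref(S2)), map(R, tree(ref(tree(map(char, map(tree(tree(bool)), bool))))))) = map(ref(ref(tree(char))), map(T1, C)). Substituting into the earlier binding gives S1 := ref(tree(map(char, map(tree(tree(bool)), bool)))).
Decompose map/2: ref(ref(S2)) = ref(ref(tree(char))),  map(R, tree(ref(tree(map(char, map(tree(tree(bool)), bool)))))) = map(T1, C).
Decompose ref/1: ref(S2) = ref(tree(char)).
Decompose ref/1: S2 = tree(char).
Bind S2 := tree(char); substituting into the one remaining equation that mentions S2 gives: ref(ref(ref(map(T2, T1)))) = ref(ref(ref(map(ref(T2), map(bool, tree(tree(char))))))).
Decompose map/2: R = T1,  tree(ref(tree(map(char, map(tree(tree(bool)), bool))))) = C.
Bind R := T1; no other remaining equation mentions R.
Bind C := tree(ref(tree(map(char, map(tree(tree(bool)), bool))))); no other remaining equation mentions C.
Decompose ref/1: ref(ref(map(T2, T1))) = ref(ref(map(ref(T2), map(bool, tree(tree(char)))))).
Decompose ref/1: ref(map(T2, T1)) = ref(map(ref(T2), map(bool, tree(tree(char))))).
Decompose ref/1: map(T2, T1) = map(ref(T2), map(bool, tree(tree(char)))).
Decompose map/2: T2 = ref(T2),  T1 = map(bool, tree(tree(char))).
Occurs check fails: T2 occurs in ref(T2); the equation T2 = ref(T2) has no finite solution.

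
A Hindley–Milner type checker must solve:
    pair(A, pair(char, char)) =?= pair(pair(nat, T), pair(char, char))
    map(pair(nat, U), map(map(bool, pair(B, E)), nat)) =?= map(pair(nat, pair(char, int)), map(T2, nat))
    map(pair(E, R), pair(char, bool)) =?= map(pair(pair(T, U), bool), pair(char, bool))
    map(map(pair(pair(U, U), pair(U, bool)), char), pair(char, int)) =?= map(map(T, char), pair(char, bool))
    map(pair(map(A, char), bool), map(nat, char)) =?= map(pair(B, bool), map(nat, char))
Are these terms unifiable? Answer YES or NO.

Decompose pair/2: A =?= pair(nat, T),  pair(char, char) =?= pair(char, char).
Bind A := pair(nat, T); substituting into the one remaining equation that mentions A gives: map(pair(map(pair(nat, T), char), bool), map(nat, char)) =?= map(pair(B, bool), map(nat, char)).
Delete trivial equation pair(char, char) =?= pair(char, char).
Decompose map/2: pair(nat, U) =?= pair(nat, pair(char, int)),  map(map(bool, pair(B, E)), nat) =?= map(T2, nat).
Decompose pair/2: nat =?= nat,  U =?= pair(char, int).
Delete trivial equation nat =?= nat.
Bind U := pair(char, int); substituting into the 2 remaining equations that mention U gives: map(pair(E, R), pair(char, bool)) =?= map(pair(pair(T, pair(char, int)), bool), pair(char, bool)),  map(map(pair(pair(pair(char, int), pair(char, int)), pair(pair(char, int), bool)), char), pair(char, int)) =?= map(map(T, char), pair(char, bool)).
Decompose map/2: map(bool, pair(B, E)) =?= T2,  nat =?= nat.
Bind T2 := map(bool, pair(B, E)); no other remaining equation mentions T2.
Delete trivial equation nat =?= nat.
Decompose map/2: pair(E, R) =?= pair(pair(T, pair(char, int)), bool),  pair(char, bool) =?= pair(char, bool).
Decompose pair/2: E =?= pair(T, pair(char, int)),  R =?= bool.
Bind E := pair(T, pair(char, int)); no other remaining equation mentions E. Substituting into the earlier binding gives T2 := map(bool, pair(B, pair(T, pair(char, int)))).
Bind R := bool; no other remaining equation mentions R.
Delete trivial equation pair(char, bool) =?= pair(char, bool).
Decompose map/2: map(pair(pair(pair(char, int), pair(char, int)), pair(pair(char, int), bool)), char) =?= map(T, char),  pair(char, int) =?= pair(char, bool).
Decompose map/2: pair(pair(pair(char, int), pair(char, int)), pair(pair(char, int), bool)) =?= T,  char =?= char.
Bind T := pair(pair(pair(char, int), pair(char, int)), pair(pair(char, int), bool)); substituting into the one remaining equation that mentions T gives: map(pair(map(pair(nat, pair(pair(pair(char, int), pair(char, int)), pair(pair(char, int), bool))), char), bool), map(nat, char)) =?= map(pair(B, bool), map(nat, char)). Substituting into the earlier bindings gives A := pair(nat, pair(pair(pair(char, int), pair(char, int)), pair(pair(char, int), bool))), T2 := map(bool, pair(B, pair(pair(pair(pair(char, int), pair(char, int)), pair(pair(char, int), bool)), pair(char, int)))), E := pair(pair(pair(pair(char, int), pair(char, int)), pair(pair(char, int), bool)), pair(char, int)).
Delete trivial equation char =?= char.
Decompose pair/2: char =?= char,  int =?= bool.
Delete trivial equation char =?= char.
Clash: constants int and bool differ; no unifier exists.

NO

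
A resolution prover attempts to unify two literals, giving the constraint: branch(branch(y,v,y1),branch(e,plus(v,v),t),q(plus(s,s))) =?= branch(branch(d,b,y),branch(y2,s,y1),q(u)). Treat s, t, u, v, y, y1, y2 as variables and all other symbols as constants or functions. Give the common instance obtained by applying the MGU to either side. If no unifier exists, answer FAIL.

Decompose branch/3: branch(y,v,y1) =?= branch(d,b,y),  branch(e,plus(v,v),t) =?= branch(y2,s,y1),  q(plus(s,s)) =?= q(u).
Decompose branch/3: y =?= d,  v =?= b,  y1 =?= y.
Bind y := d; substituting into the one remaining equation that mentions y gives: y1 =?= d.
Bind v := b; substituting into the one remaining equation that mentions v gives: branch(e,plus(b,b),t) =?= branch(y2,s,y1).
Bind y1 := d; substituting into the one remaining equation that mentions y1 gives: branch(e,plus(b,b),t) =?= branch(y2,s,d).
Decompose branch/3: e =?= y2,  plus(b,b) =?= s,  t =?= d.
Bind y2 := e; no other remaining equation mentions y2.
Bind s := plus(b,b); substituting into the one remaining equation that mentions s gives: q(plus(plus(b,b),plus(b,b))) =?= q(u).
Bind t := d; no other remaining equation mentions t.
Decompose q/1: plus(plus(b,b),plus(b,b)) =?= u.
Bind u := plus(plus(b,b),plus(b,b)).
Applying the MGU to either side gives branch(branch(d,b,d),branch(e,plus(b,b),d),q(plus(plus(b,b),plus(b,b)))).

branch(branch(d,b,d),branch(e,plus(b,b),d),q(plus(plus(b,b),plus(b,b))))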